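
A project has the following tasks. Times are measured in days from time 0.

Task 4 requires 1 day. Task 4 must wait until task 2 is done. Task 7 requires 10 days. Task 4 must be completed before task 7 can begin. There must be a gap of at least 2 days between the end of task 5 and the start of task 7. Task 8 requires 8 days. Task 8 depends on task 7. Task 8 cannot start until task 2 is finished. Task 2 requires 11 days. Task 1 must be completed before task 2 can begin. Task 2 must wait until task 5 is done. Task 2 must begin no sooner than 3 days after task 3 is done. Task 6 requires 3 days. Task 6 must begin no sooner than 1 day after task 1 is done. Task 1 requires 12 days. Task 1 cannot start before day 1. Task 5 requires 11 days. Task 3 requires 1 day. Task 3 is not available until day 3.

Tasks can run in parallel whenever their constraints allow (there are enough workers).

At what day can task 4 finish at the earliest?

Task 5 has no prerequisites, so it starts at day 0 and finishes at day 11.
After its own release at day 3, task 3 can start at day 3 and finishes at day 4.
Task 1 waits on its own release at day 1, so it starts at day 1 and finishes at 1 + 12 = day 13.
Task 2 needs all of task 1 (finishes day 13); task 5 (finishes day 11); task 3 (finishes day 4, plus 3-day gap → day 7). That puts its earliest start at day 13; it finishes at 13 + 11 = day 24.
Task 4 waits on task 2 (finishes day 24), so it starts at day 24 and finishes at 24 + 1 = day 25.

25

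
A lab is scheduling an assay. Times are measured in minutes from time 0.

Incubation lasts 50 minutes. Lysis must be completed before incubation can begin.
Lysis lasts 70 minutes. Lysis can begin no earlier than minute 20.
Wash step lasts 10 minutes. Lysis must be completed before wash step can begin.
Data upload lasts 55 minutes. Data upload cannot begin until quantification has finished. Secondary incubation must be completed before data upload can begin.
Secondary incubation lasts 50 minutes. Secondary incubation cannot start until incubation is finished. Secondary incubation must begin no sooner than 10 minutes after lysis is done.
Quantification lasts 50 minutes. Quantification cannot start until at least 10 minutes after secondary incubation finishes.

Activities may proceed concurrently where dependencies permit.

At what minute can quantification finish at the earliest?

Lysis waits on its own release at minute 20, so it starts at minute 20 and finishes at 20 + 70 = minute 90.
After lysis (finishes minute 90), incubation can start at minute 90 and finishes at minute 140.
Secondary incubation cannot start until incubation (finishes minute 140); lysis (finishes minute 90, plus 10-minute gap → minute 100). The controlling bound is minute 140, so secondary incubation finishes at 140 + 50 = minute 190.
Quantification cannot begin until secondary incubation (finishes minute 190, plus 10-minute gap → minute 200). It runs from minute 200 to 200 + 50 = minute 250.

250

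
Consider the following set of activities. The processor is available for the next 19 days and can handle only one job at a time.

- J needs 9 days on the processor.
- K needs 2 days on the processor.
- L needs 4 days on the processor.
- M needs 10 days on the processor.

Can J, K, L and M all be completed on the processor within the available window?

Running back to back, the jobs need 9 + 2 + 4 + 10 = 25 days on the processor.
Since 25 > 19, they cannot all fit.

No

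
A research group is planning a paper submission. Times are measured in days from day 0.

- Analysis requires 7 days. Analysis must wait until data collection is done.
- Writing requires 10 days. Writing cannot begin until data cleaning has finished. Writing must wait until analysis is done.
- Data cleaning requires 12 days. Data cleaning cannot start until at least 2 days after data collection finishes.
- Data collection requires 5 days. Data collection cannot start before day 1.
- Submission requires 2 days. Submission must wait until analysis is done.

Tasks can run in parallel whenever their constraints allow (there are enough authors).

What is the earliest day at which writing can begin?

Data collection waits on its own release at day 1, so it starts at day 1 and finishes at 1 + 5 = day 6.
Analysis cannot begin until data collection (finishes day 6). It runs from day 6 to 6 + 7 = day 13.
Data cleaning waits on data collection (finishes day 6, plus 2-day gap → day 8), so it starts at day 8 and finishes at 8 + 12 = day 20.
Writing waits on data cleaning (finishes day 20); analysis (finishes day 13). The latest of these is day 20, which is the earliest writing can start.

20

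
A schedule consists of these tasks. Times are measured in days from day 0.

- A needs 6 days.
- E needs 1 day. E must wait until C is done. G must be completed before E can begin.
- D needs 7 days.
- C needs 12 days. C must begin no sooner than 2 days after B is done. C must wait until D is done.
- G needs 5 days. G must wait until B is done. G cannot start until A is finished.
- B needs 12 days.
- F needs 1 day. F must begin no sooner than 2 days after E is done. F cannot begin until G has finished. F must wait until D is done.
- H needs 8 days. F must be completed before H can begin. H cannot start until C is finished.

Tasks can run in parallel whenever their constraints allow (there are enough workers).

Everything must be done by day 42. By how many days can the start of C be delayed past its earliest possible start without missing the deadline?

D has no prerequisites, so it starts at day 0 and finishes at day 7.
B has no prerequisites, so it starts at day 0 and finishes at day 12.
C has to wait for B (finishes day 12, plus 2-day gap → day 14); D (finishes day 7). The latest of these is day 14, so C runs day 14 to 14 + 12 = day 26.

Working backward from the deadline:
H must finish by day 42; it takes 8 days, so it must start by 42 − 8 = day 34.
Since H (must start by day 34) depends on it, F must finish by day 34. Backing off its 1-day duration gives a latest start of day 33.
E has to be done before F (must start by day 33, minus 2-day gap → day 31). That means finishing by day 31, i.e. starting by 31 − 1 = day 30.
C must finish in time for E (must start by day 30); H (must start by day 34). The tightest is day 30, so C must start by 30 − 12 = day 18.
So C can start as early as day 14 and as late as day 18, giving 18 − 14 = 4 days of slack.

4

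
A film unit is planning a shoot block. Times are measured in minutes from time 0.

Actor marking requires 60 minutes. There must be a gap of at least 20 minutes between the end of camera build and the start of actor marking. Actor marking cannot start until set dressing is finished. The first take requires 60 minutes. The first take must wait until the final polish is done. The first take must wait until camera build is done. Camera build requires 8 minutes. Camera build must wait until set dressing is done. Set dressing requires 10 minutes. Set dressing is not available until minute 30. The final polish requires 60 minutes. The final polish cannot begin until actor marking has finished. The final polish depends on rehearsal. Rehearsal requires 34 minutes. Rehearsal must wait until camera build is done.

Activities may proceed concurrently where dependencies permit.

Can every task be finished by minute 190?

Set dressing cannot begin until its own release at minute 30. It runs from minute 30 to 30 + 10 = minute 40.
Camera build waits on set dressing (finishes minute 40), so it starts at minute 40 and finishes at 40 + 8 = minute 48.
Rehearsal waits on camera build (finishes minute 48), so it starts at minute 48 and finishes at 48 + 34 = minute 82.
Actor marking cannot start until camera build (finishes minute 48, plus 20-minute gap → minute 68); set dressing (finishes minute 40). The controlling bound is minute 68, so actor marking finishes at 68 + 60 = minute 128.
The final polish cannot start until actor marking (finishes minute 128); rehearsal (finishes minute 82). The controlling bound is minute 128, so the final polish finishes at 128 + 60 = minute 188.
The first take has to wait for the final polish (finishes minute 188); camera build (finishes minute 48). The latest of these is minute 188, so the first take runs minute 188 to 188 + 60 = minute 248.
The earliest everything can be done is minute 248, which is after the deadline of 190, so it is not possible.

No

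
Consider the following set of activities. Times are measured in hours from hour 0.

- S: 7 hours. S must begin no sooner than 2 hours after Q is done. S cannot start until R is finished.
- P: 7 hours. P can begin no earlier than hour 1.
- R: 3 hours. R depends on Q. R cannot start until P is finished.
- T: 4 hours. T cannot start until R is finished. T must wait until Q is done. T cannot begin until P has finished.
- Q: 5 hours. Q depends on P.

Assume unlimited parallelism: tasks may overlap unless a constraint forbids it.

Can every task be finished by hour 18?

P waits on its own release at hour 1, so it starts at hour 1 and finishes at 1 + 7 = hour 8.
Q cannot begin until P (finishes hour 8). It runs from hour 8 to 8 + 5 = hour 13.
R has to wait for Q (finishes hour 13); P (finishes hour 8). The latest of these is hour 13, so R runs hour 13 to 13 + 3 = hour 16.
For T: R (finishes hour 16); Q (finishes hour 13); P (finishes hour 8). Taking the maximum gives a start of hour 16, and it finishes at 16 + 4 = hour 20.
S cannot start until Q (finishes hour 13, plus 2-hour gap → hour 15); R (finishes hour 16). The controlling bound is hour 16, so S finishes at 16 + 7 = hour 23.
The earliest everything can be done is hour 23, which is after the deadline of 18, so it is not possible.

No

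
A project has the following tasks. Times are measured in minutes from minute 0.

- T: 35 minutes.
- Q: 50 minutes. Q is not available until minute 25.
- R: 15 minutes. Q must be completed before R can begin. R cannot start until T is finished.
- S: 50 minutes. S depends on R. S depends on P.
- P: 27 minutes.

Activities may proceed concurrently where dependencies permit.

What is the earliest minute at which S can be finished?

Nothing blocks T, so it runs from minute 0 to minute 35.
After its own release at minute 25, Q can start at minute 25 and finishes at minute 75.
For R: Q (finishes minute 75); T (finishes minute 35). Taking the maximum gives a start of minute 75, and it finishes at 75 + 15 = minute 90.
P can start immediately at minute 0; it finishes at minute 27.
For S: R (finishes minute 90); P (finishes minute 27). Taking the maximum gives a start of minute 90, and it finishes at 90 + 50 = minute 140.

140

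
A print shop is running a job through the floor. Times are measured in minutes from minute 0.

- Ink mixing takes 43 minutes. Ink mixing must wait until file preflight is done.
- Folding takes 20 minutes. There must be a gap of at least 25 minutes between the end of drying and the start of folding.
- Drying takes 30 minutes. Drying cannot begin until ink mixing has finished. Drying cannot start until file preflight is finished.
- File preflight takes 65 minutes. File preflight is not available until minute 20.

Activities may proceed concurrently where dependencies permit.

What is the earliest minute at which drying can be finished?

File preflight cannot begin until its own release at minute 20. It runs from minute 20 to 20 + 65 = minute 85.
Ink mixing waits on file preflight (finishes minute 85), so it starts at minute 85 and finishes at 85 + 43 = minute 128.
Drying cannot start until ink mixing (finishes minute 128); file preflight (finishes minute 85). The controlling bound is minute 128, so drying finishes at 128 + 30 = minute 158.

158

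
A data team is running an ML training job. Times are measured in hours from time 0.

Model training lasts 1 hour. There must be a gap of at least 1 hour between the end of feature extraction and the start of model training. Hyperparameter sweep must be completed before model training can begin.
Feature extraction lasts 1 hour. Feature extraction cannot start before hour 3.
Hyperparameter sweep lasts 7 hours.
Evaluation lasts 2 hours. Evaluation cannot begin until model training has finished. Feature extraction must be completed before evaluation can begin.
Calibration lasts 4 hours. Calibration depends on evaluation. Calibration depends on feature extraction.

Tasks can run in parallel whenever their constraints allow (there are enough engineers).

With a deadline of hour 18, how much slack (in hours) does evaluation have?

Hyperparameter sweep has no prerequisites, so it starts at hour 0 and finishes at hour 7.
After its own release at hour 3, feature extraction can start at hour 3 and finishes at hour 4.
Model training cannot start until feature extraction (finishes hour 4, plus 1-hour gap → hour 5); hyperparameter sweep (finishes hour 7). The controlling bound is hour 7, so model training finishes at 7 + 1 = hour 8.
For evaluation: model training (finishes hour 8); feature extraction (finishes hour 4). Taking the maximum gives a start of hour 8, and it finishes at 8 + 2 = hour 10.

Working backward from the deadline:
Nothing follows calibration; the deadline of hour 18 is its only limit. It must start by 18 − 4 = hour 14.
Evaluation feeds into calibration (must start by hour 14); so evaluation must finish by hour 14 and therefore start by hour 12.
So evaluation can start as early as hour 8 and as late as hour 12, giving 12 − 8 = 4 hours of slack.

4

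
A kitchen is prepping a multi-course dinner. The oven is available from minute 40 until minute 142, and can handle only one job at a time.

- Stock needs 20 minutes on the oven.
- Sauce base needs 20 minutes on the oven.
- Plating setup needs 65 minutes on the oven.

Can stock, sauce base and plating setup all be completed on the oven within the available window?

The oven window is 142 − 40 = 102 minutes.
Running back to back, the jobs need 20 + 20 + 65 = 105 minutes on the oven.
Since 105 > 102, they cannot all fit.

No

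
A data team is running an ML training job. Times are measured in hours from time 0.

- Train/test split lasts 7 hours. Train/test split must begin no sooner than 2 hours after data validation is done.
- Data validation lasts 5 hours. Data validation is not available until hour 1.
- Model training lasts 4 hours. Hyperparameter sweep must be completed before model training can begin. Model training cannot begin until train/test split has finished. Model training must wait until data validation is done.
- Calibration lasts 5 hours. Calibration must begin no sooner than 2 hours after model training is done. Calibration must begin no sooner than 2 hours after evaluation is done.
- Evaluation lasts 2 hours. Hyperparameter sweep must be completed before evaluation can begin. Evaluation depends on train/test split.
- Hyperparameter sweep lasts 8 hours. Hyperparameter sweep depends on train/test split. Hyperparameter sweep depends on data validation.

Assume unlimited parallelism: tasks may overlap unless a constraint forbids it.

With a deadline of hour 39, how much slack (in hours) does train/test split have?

5

Data validation waits on its own release at hour 1, so it starts at hour 1 and finishes at 1 + 5 = hour 6.
Train/test split cannot begin until data validation (finishes hour 6, plus 2-hour gap → hour 8). It runs from hour 8 to 8 + 7 = hour 15.

Working backward from the deadline:
Nothing follows calibration; the deadline of hour 39 is its only limit. It must start by 39 − 5 = hour 34.
Since calibration (must start by hour 34, minus 2-hour gap → hour 32) depends on it, model training must finish by hour 32. Backing off its 4-hour duration gives a latest start of hour 28.
Evaluation has to be done before calibration (must start by hour 34, minus 2-hour gap → hour 32). That means finishing by hour 32, i.e. starting by 32 − 2 = hour 30.
For hyperparameter sweep: model training (must start by hour 28); evaluation (must start by hour 30). The most restrictive is hour 28; with an 8-hour duration, hyperparameter sweep must start by hour 20.
Train/test split has several dependents: hyperparameter sweep (must start by hour 20); model training (must start by hour 28); evaluation (must start by hour 30). The earliest of those limits is hour 20, so train/test split must start by 20 − 7 = hour 13.
So train/test split can start as early as hour 8 and as late as hour 13, giving 13 − 8 = 5 hours of slack.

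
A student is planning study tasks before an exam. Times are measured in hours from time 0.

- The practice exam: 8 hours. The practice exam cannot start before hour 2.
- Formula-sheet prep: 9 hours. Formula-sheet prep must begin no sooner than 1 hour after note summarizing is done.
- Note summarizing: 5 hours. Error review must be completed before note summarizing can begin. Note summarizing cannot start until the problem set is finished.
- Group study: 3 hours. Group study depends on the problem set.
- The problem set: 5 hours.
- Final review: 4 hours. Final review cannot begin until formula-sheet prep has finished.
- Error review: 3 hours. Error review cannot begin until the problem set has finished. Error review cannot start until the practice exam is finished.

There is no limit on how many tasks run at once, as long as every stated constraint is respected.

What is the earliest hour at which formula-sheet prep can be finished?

The practice exam cannot begin until its own release at hour 2. It runs from hour 2 to 2 + 8 = hour 10.
The problem set can start immediately at hour 0; it finishes at hour 5.
Error review needs all of the problem set (finishes hour 5); the practice exam (finishes hour 10). That puts its earliest start at hour 10; it finishes at 10 + 3 = hour 13.
For note summarizing: error review (finishes hour 13); the problem set (finishes hour 5). Taking the maximum gives a start of hour 13, and it finishes at 13 + 5 = hour 18.
Formula-sheet prep cannot begin until note summarizing (finishes hour 18, plus 1-hour gap → hour 19). It runs from hour 19 to 19 + 9 = hour 28.

28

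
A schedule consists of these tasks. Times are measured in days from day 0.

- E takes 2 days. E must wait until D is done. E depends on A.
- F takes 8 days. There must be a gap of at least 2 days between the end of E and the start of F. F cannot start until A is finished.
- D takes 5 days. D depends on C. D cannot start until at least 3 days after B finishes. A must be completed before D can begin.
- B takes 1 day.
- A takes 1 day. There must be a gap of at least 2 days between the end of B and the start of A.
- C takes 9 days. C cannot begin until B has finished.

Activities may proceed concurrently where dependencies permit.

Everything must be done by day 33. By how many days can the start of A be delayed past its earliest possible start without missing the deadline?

12

Nothing blocks B, so it runs from day 0 to day 1.
After B (finishes day 1, plus 2-day gap → day 3), A can start at day 3 and finishes at day 4.

Working backward from the deadline:
To finish by day 33, F (duration 8) must start no later than day 25.
Since F (must start by day 25, minus 2-day gap → day 23) depends on it, E must finish by day 23. Backing off its 2-day duration gives a latest start of day 21.
D must finish before E (must start by day 21). With a 5-day duration, D must start by 21 − 5 = day 16.
A must finish in time for D (must start by day 16); E (must start by day 21); F (must start by day 25). The tightest is day 16, so A must start by 16 − 1 = day 15.
So A can start as early as day 3 and as late as day 15, giving 15 − 3 = 12 days of slack.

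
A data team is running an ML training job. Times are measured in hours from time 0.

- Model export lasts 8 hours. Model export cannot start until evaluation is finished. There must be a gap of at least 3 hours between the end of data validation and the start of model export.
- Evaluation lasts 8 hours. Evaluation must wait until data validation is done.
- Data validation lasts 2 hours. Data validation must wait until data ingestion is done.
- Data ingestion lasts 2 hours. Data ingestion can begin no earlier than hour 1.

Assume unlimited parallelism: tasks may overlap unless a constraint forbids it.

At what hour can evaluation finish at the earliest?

13

After its own release at hour 1, data ingestion can start at hour 1 and finishes at hour 3.
After data ingestion (finishes hour 3), data validation can start at hour 3 and finishes at hour 5.
After data validation (finishes hour 5), evaluation can start at hour 5 and finishes at hour 13.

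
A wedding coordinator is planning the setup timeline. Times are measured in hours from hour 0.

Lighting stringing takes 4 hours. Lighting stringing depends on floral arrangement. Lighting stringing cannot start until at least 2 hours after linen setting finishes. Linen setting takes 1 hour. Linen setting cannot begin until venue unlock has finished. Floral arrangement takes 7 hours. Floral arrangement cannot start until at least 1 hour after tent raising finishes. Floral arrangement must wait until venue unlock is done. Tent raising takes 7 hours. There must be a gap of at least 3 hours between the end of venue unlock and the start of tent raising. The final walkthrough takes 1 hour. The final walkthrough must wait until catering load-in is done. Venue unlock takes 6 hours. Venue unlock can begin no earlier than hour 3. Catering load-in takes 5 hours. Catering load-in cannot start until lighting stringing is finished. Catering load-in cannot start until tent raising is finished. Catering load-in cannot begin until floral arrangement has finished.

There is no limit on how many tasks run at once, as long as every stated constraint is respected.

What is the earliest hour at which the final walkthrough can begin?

Venue unlock cannot begin until its own release at hour 3. It runs from hour 3 to 3 + 6 = hour 9.
After venue unlock (finishes hour 9), linen setting can start at hour 9 and finishes at hour 10.
Tent raising cannot begin until venue unlock (finishes hour 9, plus 3-hour gap → hour 12). It runs from hour 12 to 12 + 7 = hour 19.
For floral arrangement: tent raising (finishes hour 19, plus 1-hour gap → hour 20); venue unlock (finishes hour 9). Taking the maximum gives a start of hour 20, and it finishes at 20 + 7 = hour 27.
Lighting stringing needs all of floral arrangement (finishes hour 27); linen setting (finishes hour 10, plus 2-hour gap → hour 12). That puts its earliest start at hour 27; it finishes at 27 + 4 = hour 31.
For catering load-in: lighting stringing (finishes hour 31); tent raising (finishes hour 19); floral arrangement (finishes hour 27). Taking the maximum gives a start of hour 31, and it finishes at 31 + 5 = hour 36.
The final walkthrough waits on catering load-in (finishes hour 36), so the earliest it can start is hour 36.

36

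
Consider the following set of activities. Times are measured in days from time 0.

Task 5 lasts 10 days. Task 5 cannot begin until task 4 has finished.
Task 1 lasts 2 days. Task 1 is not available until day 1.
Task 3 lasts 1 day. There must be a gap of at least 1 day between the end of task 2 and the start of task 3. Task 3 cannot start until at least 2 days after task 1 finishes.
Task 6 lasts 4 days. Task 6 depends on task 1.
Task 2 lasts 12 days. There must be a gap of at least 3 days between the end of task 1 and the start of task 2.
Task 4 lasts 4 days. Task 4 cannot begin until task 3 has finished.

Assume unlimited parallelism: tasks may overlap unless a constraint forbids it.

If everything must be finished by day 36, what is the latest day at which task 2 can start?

Task 5 has no dependents, so it just needs to finish by day 36. Starting by 36 − 10 = day 26 achieves that.
Task 4 must finish before task 5 (must start by day 26). With a 4-day duration, task 4 must start by 26 − 4 = day 22.
Task 3 feeds into task 4 (must start by day 22); so task 3 must finish by day 22 and therefore start by day 21.
Task 2 has to be done before task 3 (must start by day 21, minus 1-day gap → day 20). That means finishing by day 20, i.e. starting by 20 − 12 = day 8.

8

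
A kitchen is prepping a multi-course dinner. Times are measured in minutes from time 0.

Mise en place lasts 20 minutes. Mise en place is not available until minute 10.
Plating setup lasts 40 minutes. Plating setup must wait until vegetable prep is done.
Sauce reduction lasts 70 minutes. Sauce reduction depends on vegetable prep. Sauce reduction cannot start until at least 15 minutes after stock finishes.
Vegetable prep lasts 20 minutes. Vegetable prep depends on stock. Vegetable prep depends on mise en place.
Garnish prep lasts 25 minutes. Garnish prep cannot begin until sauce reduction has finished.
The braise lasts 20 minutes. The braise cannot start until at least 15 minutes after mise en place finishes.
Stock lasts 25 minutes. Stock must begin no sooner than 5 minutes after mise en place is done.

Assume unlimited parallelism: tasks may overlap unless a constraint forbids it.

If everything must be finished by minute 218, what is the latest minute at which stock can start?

To finish by minute 218, garnish prep (duration 25) must start no later than minute 193.
Sauce reduction feeds into garnish prep (must start by minute 193); so sauce reduction must finish by minute 193 and therefore start by minute 123.
Nothing follows plating setup; the deadline of minute 218 is its only limit. It must start by 218 − 40 = minute 178.
Vegetable prep must finish in time for sauce reduction (must start by minute 123); plating setup (must start by minute 178). The tightest is minute 123, so vegetable prep must start by 123 − 20 = minute 103.
Stock must finish in time for vegetable prep (must start by minute 103); sauce reduction (must start by minute 123, minus 15-minute gap → minute 108). The tightest is minute 103, so stock must start by 103 − 25 = minute 78.

78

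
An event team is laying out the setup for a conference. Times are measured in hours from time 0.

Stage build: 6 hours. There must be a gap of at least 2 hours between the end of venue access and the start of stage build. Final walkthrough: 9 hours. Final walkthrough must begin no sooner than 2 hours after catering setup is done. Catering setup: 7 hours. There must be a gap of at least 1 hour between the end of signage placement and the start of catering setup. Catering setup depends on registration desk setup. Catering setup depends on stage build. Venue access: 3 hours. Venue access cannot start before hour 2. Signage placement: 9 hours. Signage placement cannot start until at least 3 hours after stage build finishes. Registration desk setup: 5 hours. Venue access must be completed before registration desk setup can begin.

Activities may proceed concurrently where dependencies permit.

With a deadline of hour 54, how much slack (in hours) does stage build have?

10

Venue access waits on its own release at hour 2, so it starts at hour 2 and finishes at 2 + 3 = hour 5.
Stage build cannot begin until venue access (finishes hour 5, plus 2-hour gap → hour 7). It runs from hour 7 to 7 + 6 = hour 13.

Working backward from the deadline:
Final walkthrough must finish by hour 54; it takes 9 hours, so it must start by 54 − 9 = hour 45.
Catering setup must finish before final walkthrough (must start by hour 45, minus 2-hour gap → hour 43). With a 7-hour duration, catering setup must start by 43 − 7 = hour 36.
Since catering setup (must start by hour 36, minus 1-hour gap → hour 35) depends on it, signage placement must finish by hour 35. Backing off its 9-hour duration gives a latest start of hour 26.
Stage build feeds signage placement (must start by hour 26, minus 3-hour gap → hour 23); catering setup (must start by hour 36). Taking the minimum, stage build must finish by hour 23 and start by 23 − 6 = hour 17.
So stage build can start as early as hour 7 and as late as hour 17, giving 17 − 7 = 10 hours of slack.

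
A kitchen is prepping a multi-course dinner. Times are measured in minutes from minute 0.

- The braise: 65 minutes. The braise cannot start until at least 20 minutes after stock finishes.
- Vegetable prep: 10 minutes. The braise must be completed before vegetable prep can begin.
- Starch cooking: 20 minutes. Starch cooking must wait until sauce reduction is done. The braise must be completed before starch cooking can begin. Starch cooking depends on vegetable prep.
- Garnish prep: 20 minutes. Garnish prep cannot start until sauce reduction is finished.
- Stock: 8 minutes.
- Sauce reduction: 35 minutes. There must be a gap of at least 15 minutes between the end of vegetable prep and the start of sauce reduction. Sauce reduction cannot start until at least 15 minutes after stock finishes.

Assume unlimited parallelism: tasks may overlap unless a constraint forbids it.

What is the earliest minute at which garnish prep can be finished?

Stock has no prerequisites, so it starts at minute 0 and finishes at minute 8.
After stock (finishes minute 8, plus 20-minute gap → minute 28), the braise can start at minute 28 and finishes at minute 93.
After the braise (finishes minute 93), vegetable prep can start at minute 93 and finishes at minute 103.
For sauce reduction: vegetable prep (finishes minute 103, plus 15-minute gap → minute 118); stock (finishes minute 8, plus 15-minute gap → minute 23). Taking the maximum gives a start of minute 118, and it finishes at 118 + 35 = minute 153.
Garnish prep waits on sauce reduction (finishes minute 153), so it starts at minute 153 and finishes at 153 + 20 = minute 173.

173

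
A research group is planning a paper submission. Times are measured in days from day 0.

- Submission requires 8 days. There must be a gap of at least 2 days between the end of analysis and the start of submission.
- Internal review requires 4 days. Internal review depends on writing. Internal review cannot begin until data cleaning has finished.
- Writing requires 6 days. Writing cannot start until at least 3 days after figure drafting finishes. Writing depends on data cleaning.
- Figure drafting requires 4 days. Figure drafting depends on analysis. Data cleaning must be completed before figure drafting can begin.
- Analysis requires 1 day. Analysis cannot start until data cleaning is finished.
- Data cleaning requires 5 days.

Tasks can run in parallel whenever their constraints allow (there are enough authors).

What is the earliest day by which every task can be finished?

23

Data cleaning can start immediately at day 0; it finishes at day 5.
Analysis cannot begin until data cleaning (finishes day 5). It runs from day 5 to 5 + 1 = day 6.
Submission waits on analysis (finishes day 6, plus 2-day gap → day 8), so it starts at day 8 and finishes at 8 + 8 = day 16.
Figure drafting cannot start until analysis (finishes day 6); data cleaning (finishes day 5). The controlling bound is day 6, so figure drafting finishes at 6 + 4 = day 10.
For writing: figure drafting (finishes day 10, plus 3-day gap → day 13); data cleaning (finishes day 5). Taking the maximum gives a start of day 13, and it finishes at 13 + 6 = day 19.
For internal review: writing (finishes day 19); data cleaning (finishes day 5). Taking the maximum gives a start of day 19, and it finishes at 19 + 4 = day 23.
All tasks are finished once the last one completes. Finish times: Data cleaning at 5, Analysis at 6, Figure drafting at 10, Writing at 19, Internal review at 23, Submission at 16. The latest is day 23.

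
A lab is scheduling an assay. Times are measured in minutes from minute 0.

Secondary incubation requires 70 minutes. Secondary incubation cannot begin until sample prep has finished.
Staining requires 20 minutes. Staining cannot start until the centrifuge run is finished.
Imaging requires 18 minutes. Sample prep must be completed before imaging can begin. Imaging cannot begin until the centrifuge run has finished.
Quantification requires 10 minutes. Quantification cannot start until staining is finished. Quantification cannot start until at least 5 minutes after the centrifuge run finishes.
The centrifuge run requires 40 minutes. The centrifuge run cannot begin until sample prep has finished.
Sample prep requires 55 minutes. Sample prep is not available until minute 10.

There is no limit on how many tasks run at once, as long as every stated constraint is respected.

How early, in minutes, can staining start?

105

Sample prep cannot begin until its own release at minute 10. It runs from minute 10 to 10 + 55 = minute 65.
The centrifuge run waits on sample prep (finishes minute 65), so it starts at minute 65 and finishes at 65 + 40 = minute 105.
Staining waits on the centrifuge run (finishes minute 105), so the earliest it can start is minute 105.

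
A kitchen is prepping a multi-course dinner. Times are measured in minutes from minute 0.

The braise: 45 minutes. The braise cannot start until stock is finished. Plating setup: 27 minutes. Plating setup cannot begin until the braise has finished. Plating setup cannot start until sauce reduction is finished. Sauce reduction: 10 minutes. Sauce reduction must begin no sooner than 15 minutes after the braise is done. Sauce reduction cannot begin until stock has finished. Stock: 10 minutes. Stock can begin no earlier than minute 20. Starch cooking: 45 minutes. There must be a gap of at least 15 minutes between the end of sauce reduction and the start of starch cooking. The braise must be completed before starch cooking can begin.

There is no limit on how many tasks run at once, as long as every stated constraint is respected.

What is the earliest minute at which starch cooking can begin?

Stock waits on its own release at minute 20, so it starts at minute 20 and finishes at 20 + 10 = minute 30.
After stock (finishes minute 30), the braise can start at minute 30 and finishes at minute 75.
Sauce reduction cannot start until the braise (finishes minute 75, plus 15-minute gap → minute 90); stock (finishes minute 30). The controlling bound is minute 90, so sauce reduction finishes at 90 + 10 = minute 100.
Starch cooking waits on sauce reduction (finishes minute 100, plus 15-minute gap → minute 115); the braise (finishes minute 75). The latest of these is minute 115, which is the earliest starch cooking can start.

115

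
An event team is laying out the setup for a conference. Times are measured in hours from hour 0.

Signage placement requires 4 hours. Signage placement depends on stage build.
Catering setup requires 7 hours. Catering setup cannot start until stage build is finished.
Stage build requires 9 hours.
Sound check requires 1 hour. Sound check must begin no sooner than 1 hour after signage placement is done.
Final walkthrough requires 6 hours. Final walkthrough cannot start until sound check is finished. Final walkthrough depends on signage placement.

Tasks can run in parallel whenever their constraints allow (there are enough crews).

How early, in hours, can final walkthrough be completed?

21

Stage build can start immediately at hour 0; it finishes at hour 9.
After stage build (finishes hour 9), signage placement can start at hour 9 and finishes at hour 13.
Sound check cannot begin until signage placement (finishes hour 13, plus 1-hour gap → hour 14). It runs from hour 14 to 14 + 1 = hour 15.
Final walkthrough has to wait for sound check (finishes hour 15); signage placement (finishes hour 13). The latest of these is hour 15, so final walkthrough runs hour 15 to 15 + 6 = hour 21.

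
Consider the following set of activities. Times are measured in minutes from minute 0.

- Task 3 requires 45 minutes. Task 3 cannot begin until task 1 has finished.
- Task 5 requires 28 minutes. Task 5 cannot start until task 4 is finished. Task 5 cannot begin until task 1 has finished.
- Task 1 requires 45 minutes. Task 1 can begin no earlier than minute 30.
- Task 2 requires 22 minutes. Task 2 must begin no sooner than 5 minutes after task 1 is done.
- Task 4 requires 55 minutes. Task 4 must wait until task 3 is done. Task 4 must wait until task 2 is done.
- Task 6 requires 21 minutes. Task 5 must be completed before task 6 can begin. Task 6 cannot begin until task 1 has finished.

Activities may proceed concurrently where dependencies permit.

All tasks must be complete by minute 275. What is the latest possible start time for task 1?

Task 6 has no dependents, so it just needs to finish by minute 275. Starting by 275 − 21 = minute 254 achieves that.
Since task 6 (must start by minute 254) depends on it, task 5 must finish by minute 254. Backing off its 28-minute duration gives a latest start of minute 226.
Task 4 feeds into task 5 (must start by minute 226); so task 4 must finish by minute 226 and therefore start by minute 171.
Since task 4 (must start by minute 171) depends on it, task 2 must finish by minute 171. Backing off its 22-minute duration gives a latest start of minute 149.
Task 3 has to be done before task 4 (must start by minute 171). That means finishing by minute 171, i.e. starting by 171 − 45 = minute 126.
For task 1: task 2 (must start by minute 149, minus 5-minute gap → minute 144); task 3 (must start by minute 126); task 5 (must start by minute 226); task 6 (must start by minute 254). The most restrictive is minute 126; with a 45-minute duration, task 1 must start by minute 81.

81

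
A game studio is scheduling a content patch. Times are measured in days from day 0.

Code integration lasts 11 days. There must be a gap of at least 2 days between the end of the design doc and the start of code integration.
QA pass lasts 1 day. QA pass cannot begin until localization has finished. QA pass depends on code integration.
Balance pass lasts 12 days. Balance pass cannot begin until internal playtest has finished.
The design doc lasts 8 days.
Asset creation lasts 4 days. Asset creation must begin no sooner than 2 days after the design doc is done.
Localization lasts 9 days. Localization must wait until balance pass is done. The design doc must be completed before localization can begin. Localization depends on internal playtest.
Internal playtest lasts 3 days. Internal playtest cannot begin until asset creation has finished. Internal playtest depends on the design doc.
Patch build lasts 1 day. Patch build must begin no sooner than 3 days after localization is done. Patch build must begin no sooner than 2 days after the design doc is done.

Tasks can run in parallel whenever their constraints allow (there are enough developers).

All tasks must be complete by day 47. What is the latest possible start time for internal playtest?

19

Nothing follows QA pass; the deadline of day 47 is its only limit. It must start by 47 − 1 = day 46.
Patch build must finish by day 47; it takes 1 day, so it must start by 47 − 1 = day 46.
Localization must finish in time for QA pass (must start by day 46); patch build (must start by day 46, minus 3-day gap → day 43). The tightest is day 43, so localization must start by 43 − 9 = day 34.
Since localization (must start by day 34) depends on it, balance pass must finish by day 34. Backing off its 12-day duration gives a latest start of day 22.
For internal playtest: balance pass (must start by day 22); localization (must start by day 34). The most restrictive is day 22; with a 3-day duration, internal playtest must start by day 19.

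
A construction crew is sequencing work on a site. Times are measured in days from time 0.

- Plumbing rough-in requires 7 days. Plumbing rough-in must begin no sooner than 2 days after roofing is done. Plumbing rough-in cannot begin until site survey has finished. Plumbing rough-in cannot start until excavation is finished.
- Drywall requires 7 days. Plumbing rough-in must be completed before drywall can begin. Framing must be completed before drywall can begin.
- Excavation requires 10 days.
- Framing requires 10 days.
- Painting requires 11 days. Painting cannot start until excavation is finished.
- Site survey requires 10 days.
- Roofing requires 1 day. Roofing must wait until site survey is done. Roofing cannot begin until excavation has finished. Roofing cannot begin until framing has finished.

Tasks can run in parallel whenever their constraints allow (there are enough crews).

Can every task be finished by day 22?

No

Nothing blocks framing, so it runs from day 0 to day 10.
Excavation has no prerequisites, so it starts at day 0 and finishes at day 10.
After excavation (finishes day 10), painting can start at day 10 and finishes at day 21.
Site survey has no prerequisites, so it starts at day 0 and finishes at day 10.
Roofing has to wait for site survey (finishes day 10); excavation (finishes day 10); framing (finishes day 10). The latest of these is day 10, so roofing runs day 10 to 10 + 1 = day 11.
Plumbing rough-in has to wait for roofing (finishes day 11, plus 2-day gap → day 13); site survey (finishes day 10); excavation (finishes day 10). The latest of these is day 13, so plumbing rough-in runs day 13 to 13 + 7 = day 20.
For drywall: plumbing rough-in (finishes day 20); framing (finishes day 10). Taking the maximum gives a start of day 20, and it finishes at 20 + 7 = day 27.
The earliest everything can be done is day 27, which is after the deadline of 22, so it is not possible.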